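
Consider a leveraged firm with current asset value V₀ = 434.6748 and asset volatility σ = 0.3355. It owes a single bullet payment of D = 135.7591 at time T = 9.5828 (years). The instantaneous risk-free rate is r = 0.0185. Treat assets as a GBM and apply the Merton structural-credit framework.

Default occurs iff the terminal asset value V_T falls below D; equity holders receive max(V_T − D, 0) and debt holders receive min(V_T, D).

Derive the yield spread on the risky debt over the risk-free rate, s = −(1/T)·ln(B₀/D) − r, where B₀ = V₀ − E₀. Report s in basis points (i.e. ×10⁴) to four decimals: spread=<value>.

d₁ = [ln(V₀/D) + (r + σ²/2)T] / (σ√T)
   = [ln(434.6748/135.7591) + (0.0185 + 0.5·0.3355²)·9.5828] / (0.3355·√9.5828)
   = [1.163716 + 0.716603] / 1.038577 = 1.810476
d₂ = d₁ − σ√T = 1.810476 − 1.038577 = 0.771899
N(d₁) = 0.964889,  N(d₂) = 0.779913,  e^(−rT) = 0.837544
E₀ = V₀·N(d₁) − D·e^(−rT)·N(d₂)
   = 434.6748·0.964889 − 135.7591·0.837544·0.779913 = 330.733579
B₀ = V₀ − E₀ = 434.6748 − 330.733579 = 103.941221
spread = −(1/T)·ln(B₀/D) − r = −(1/9.5828)·ln(103.941221/135.7591) − 0.0185 = 0.00936831
in basis points: 0.00936831 × 10⁴ = 93.6831 bp

spread=93.6831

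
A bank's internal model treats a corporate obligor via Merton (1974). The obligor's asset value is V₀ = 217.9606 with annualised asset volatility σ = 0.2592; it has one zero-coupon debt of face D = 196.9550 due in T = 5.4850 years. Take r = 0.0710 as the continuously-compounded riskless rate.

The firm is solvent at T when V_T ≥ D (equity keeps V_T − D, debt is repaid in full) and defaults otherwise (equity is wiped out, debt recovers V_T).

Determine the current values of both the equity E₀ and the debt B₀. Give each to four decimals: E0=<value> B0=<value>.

E0=96.4660 B0=121.4946

d₁ = [ln(V₀/D) + (r + σ²/2)T] / (σ√T)
   = [ln(217.9606/196.9550) + (0.0710 + 0.5·0.2592²)·5.4850] / (0.2592·√5.4850)
   = [0.101339 + 0.573689] / 0.607048 = 1.111984
d₂ = d₁ − σ√T = 1.111984 − 0.607048 = 0.504935
N(d₁) = 0.866927,  N(d₂) = 0.693198,  e^(−rT) = 0.677440
E₀ = V₀·N(d₁) − D·e^(−rT)·N(d₂)
   = 217.9606·0.866927 − 196.9550·0.677440·0.693198 = 96.466026
B₀ = V₀ − E₀ = 217.9606 − 96.466026 = 121.494574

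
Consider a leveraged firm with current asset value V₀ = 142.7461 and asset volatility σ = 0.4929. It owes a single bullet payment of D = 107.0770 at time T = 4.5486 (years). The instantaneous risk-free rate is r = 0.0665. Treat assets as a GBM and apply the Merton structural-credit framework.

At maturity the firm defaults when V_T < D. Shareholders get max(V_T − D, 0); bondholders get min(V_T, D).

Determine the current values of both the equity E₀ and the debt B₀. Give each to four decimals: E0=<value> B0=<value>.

E0=82.2802 B0=60.4659

d₁ = [ln(V₀/D) + (r + σ²/2)T] / (σ√T)
   = [ln(142.7461/107.0770) + (0.0665 + 0.5·0.4929²)·4.5486] / (0.4929·√4.5486)
   = [0.287519 + 0.855024] / 1.051230 = 1.086863
d₂ = d₁ − σ√T = 1.086863 − 1.051230 = 0.035634
N(d₁) = 0.861451,  N(d₂) = 0.514213,  e^(−rT) = 0.738982
E₀ = V₀·N(d₁) − D·e^(−rT)·N(d₂)
   = 142.7461·0.861451 − 107.0770·0.738982·0.514213 = 82.280225
B₀ = V₀ − E₀ = 142.7461 − 82.280225 = 60.465875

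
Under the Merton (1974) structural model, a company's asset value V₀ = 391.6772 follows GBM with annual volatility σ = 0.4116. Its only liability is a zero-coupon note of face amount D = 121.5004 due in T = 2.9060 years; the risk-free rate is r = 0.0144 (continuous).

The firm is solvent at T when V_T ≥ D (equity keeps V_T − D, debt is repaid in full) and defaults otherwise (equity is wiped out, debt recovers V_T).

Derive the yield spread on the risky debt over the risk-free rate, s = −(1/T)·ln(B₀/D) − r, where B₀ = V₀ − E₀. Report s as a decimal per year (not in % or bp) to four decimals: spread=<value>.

d₁ = [ln(V₀/D) + (r + σ²/2)T] / (σ√T)
   = [ln(391.6772/121.5004) + (0.0144 + 0.5·0.4116²)·2.9060] / (0.4116·√2.9060)
   = [1.170520 + 0.288006] / 0.701654 = 2.078696
d₂ = d₁ − σ√T = 2.078696 − 0.701654 = 1.377042
N(d₁) = 0.981177,  N(d₂) = 0.915750,  e^(−rT) = 0.959017
E₀ = V₀·N(d₁) − D·e^(−rT)·N(d₂)
   = 391.6772·0.981177 − 121.5004·0.959017·0.915750 = 277.600691
B₀ = V₀ − E₀ = 391.6772 − 277.600691 = 114.076509
spread = −(1/T)·ln(B₀/D) − r = −(1/2.9060)·ln(114.076509/121.5004) − 0.0144 = 0.00729587

spread=0.0073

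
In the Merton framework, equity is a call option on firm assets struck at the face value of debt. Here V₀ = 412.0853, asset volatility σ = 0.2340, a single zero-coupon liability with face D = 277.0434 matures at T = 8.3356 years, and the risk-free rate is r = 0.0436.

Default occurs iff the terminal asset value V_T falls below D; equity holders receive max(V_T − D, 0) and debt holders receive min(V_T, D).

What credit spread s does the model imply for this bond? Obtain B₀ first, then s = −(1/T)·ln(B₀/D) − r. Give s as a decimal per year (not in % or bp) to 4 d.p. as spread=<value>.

spread=0.0077

d₁ = [ln(V₀/D) + (r + σ²/2)T] / (σ√T)
   = [ln(412.0853/277.0434) + (0.0436 + 0.5·0.2340²)·8.3356] / (0.2340·√8.3356)
   = [0.397056 + 0.591644] / 0.675592 = 1.463459
d₂ = d₁ − σ√T = 1.463459 − 0.675592 = 0.787867
N(d₁) = 0.928329,  N(d₂) = 0.784613,  e^(−rT) = 0.695286
E₀ = V₀·N(d₁) − D·e^(−rT)·N(d₂)
   = 412.0853·0.928329 − 277.0434·0.695286·0.784613 = 231.415218
B₀ = V₀ − E₀ = 412.0853 − 231.415218 = 180.670082
spread = −(1/T)·ln(B₀/D) − r = −(1/8.3356)·ln(180.670082/277.0434) − 0.0436 = 0.00768624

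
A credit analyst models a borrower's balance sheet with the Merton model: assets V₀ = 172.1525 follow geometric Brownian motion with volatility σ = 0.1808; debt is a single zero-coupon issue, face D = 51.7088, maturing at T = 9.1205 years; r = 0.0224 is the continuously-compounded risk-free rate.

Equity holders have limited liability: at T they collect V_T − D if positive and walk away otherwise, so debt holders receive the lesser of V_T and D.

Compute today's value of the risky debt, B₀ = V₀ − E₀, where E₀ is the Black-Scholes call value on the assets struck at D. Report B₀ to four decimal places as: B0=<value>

d₁ = [ln(V₀/D) + (r + σ²/2)T] / (σ√T)
   = [ln(172.1525/51.7088) + (0.0224 + 0.5·0.1808²)·9.1205] / (0.1808·√9.1205)
   = [1.202753 + 0.353368] / 0.546019 = 2.849938
d₂ = d₁ − σ√T = 2.849938 − 0.546019 = 2.303919
N(d₁) = 0.997814,  N(d₂) = 0.989386,  e^(−rT) = 0.815218
E₀ = V₀·N(d₁) − D·e^(−rT)·N(d₂)
   = 172.1525·0.997814 − 51.7088·0.815218·0.989386 = 130.069547
B₀ = V₀ − E₀ = 172.1525 − 130.069547 = 42.082953

B0=42.0830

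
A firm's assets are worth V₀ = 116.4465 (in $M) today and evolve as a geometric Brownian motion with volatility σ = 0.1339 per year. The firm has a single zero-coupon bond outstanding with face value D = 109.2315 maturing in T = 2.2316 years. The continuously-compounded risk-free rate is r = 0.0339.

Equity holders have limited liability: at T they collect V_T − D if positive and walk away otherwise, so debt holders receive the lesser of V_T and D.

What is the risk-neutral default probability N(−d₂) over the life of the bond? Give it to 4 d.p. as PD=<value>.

d₁ = [ln(V₀/D) + (r + σ²/2)T] / (σ√T)
   = [ln(116.4465/109.2315) + (0.0339 + 0.5·0.1339²)·2.2316] / (0.1339·√2.2316)
   = [0.063962 + 0.095657] / 0.200027 = 0.797988
d₂ = d₁ − σ√T = 0.797988 − 0.200027 = 0.597961
risk-neutral PD = N(−d₂) = N(-0.597961) = 0.274933

PD=0.2749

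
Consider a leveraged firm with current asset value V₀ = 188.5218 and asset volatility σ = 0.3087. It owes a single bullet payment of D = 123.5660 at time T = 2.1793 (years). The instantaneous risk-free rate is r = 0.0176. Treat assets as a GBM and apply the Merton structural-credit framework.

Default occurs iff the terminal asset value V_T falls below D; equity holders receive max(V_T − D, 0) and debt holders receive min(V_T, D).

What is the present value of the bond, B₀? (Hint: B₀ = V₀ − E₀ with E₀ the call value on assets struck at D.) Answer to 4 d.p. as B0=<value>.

d₁ = [ln(V₀/D) + (r + σ²/2)T] / (σ√T)
   = [ln(188.5218/123.5660) + (0.0176 + 0.5·0.3087²)·2.1793] / (0.3087·√2.1793)
   = [0.422438 + 0.142195] / 0.455717 = 1.238999
d₂ = d₁ − σ√T = 1.238999 − 0.455717 = 0.783282
N(d₁) = 0.892327,  N(d₂) = 0.783269,  e^(−rT) = 0.962371
E₀ = V₀·N(d₁) − D·e^(−rT)·N(d₂)
   = 188.5218·0.892327 − 123.5660·0.962371·0.783269 = 75.079635
B₀ = V₀ − E₀ = 188.5218 − 75.079635 = 113.442165

B0=113.4422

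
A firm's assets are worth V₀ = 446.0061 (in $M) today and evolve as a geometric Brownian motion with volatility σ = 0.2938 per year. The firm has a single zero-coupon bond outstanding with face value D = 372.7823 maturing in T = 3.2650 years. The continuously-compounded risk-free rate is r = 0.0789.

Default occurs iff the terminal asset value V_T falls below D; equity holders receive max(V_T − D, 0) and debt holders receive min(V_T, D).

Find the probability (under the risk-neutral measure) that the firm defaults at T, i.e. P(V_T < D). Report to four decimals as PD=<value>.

d₁ = [ln(V₀/D) + (r + σ²/2)T] / (σ√T)
   = [ln(446.0061/372.7823) + (0.0789 + 0.5·0.2938²)·3.2650] / (0.2938·√3.2650)
   = [0.179338 + 0.398523] / 0.530876 = 1.088505
d₂ = d₁ − σ√T = 1.088505 − 0.530876 = 0.557628
risk-neutral PD = N(−d₂) = N(-0.557628) = 0.288549

PD=0.2885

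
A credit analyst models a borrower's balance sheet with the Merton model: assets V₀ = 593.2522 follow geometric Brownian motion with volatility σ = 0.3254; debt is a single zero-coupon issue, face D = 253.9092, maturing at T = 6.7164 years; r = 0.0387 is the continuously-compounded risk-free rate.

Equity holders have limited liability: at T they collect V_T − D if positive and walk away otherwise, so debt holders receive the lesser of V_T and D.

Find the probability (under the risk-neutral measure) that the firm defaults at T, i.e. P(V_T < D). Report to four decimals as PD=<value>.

d₁ = [ln(V₀/D) + (r + σ²/2)T] / (σ√T)
   = [ln(593.2522/253.9092) + (0.0387 + 0.5·0.3254²)·6.7164] / (0.3254·√6.7164)
   = [0.848643 + 0.615508] / 0.843307 = 1.736201
d₂ = d₁ − σ√T = 1.736201 − 0.843307 = 0.892894
risk-neutral PD = N(−d₂) = N(-0.892894) = 0.185957

PD=0.1860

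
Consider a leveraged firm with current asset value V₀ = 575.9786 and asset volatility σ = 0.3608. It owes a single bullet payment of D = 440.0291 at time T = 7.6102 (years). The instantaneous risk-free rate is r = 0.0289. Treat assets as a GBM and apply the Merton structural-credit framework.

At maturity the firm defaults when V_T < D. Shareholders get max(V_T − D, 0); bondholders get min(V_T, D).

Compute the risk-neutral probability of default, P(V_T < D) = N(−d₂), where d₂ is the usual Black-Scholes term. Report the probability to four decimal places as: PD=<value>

d₁ = [ln(V₀/D) + (r + σ²/2)T] / (σ√T)
   = [ln(575.9786/440.0291) + (0.0289 + 0.5·0.3608²)·7.6102] / (0.3608·√7.6102)
   = [0.269230 + 0.715270] / 0.995324 = 0.989125
d₂ = d₁ − σ√T = 0.989125 − 0.995324 = -0.006200
risk-neutral PD = N(−d₂) = N(0.006200) = 0.502473

PD=0.5025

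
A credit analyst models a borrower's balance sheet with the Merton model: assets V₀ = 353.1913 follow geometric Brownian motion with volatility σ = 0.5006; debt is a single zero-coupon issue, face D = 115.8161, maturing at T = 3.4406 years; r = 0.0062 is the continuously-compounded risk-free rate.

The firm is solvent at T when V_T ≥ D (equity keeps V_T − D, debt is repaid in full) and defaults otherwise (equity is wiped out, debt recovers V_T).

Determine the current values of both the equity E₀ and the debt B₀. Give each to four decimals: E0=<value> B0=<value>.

E0=249.0486 B0=104.1427

d₁ = [ln(V₀/D) + (r + σ²/2)T] / (σ√T)
   = [ln(353.1913/115.8161) + (0.0062 + 0.5·0.5006²)·3.4406] / (0.5006·√3.4406)
   = [1.115006 + 0.452440] / 0.928556 = 1.688047
d₂ = d₁ − σ√T = 1.688047 − 0.928556 = 0.759492
N(d₁) = 0.954299,  N(d₂) = 0.776221,  e^(−rT) = 0.978894
E₀ = V₀·N(d₁) − D·e^(−rT)·N(d₂)
   = 353.1913·0.954299 − 115.8161·0.978894·0.776221 = 249.048607
B₀ = V₀ − E₀ = 353.1913 − 249.048607 = 104.142693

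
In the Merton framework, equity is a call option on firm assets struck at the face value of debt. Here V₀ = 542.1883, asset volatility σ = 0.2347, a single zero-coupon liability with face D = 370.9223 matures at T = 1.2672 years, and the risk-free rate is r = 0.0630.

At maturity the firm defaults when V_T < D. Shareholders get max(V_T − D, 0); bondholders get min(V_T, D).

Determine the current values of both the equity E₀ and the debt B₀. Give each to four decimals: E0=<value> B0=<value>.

d₁ = [ln(V₀/D) + (r + σ²/2)T] / (σ√T)
   = [ln(542.1883/370.9223) + (0.0630 + 0.5·0.2347²)·1.2672] / (0.2347·√1.2672)
   = [0.379621 + 0.114735] / 0.264202 = 1.871129
d₂ = d₁ − σ√T = 1.871129 − 0.264202 = 1.606928
N(d₁) = 0.969336,  N(d₂) = 0.945965,  e^(−rT) = 0.923270
E₀ = V₀·N(d₁) − D·e^(−rT)·N(d₂)
   = 542.1883·0.969336 − 370.9223·0.923270·0.945965 = 201.606393
B₀ = V₀ − E₀ = 542.1883 − 201.606393 = 340.581907

E0=201.6064 B0=340.5819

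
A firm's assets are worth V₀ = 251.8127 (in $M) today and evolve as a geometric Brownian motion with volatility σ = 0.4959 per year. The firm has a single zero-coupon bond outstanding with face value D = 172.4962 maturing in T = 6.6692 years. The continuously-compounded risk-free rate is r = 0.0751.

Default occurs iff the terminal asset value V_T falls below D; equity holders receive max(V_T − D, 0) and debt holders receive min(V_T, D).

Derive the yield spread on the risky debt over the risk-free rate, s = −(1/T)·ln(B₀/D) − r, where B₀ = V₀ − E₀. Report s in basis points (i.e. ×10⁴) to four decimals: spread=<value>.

spread=450.0389

d₁ = [ln(V₀/D) + (r + σ²/2)T] / (σ√T)
   = [ln(251.8127/172.4962) + (0.0751 + 0.5·0.4959²)·6.6692] / (0.4959·√6.6692)
   = [0.378310 + 1.320891] / 1.280652 = 1.326826
d₂ = d₁ − σ√T = 1.326826 − 1.280652 = 0.046174
N(d₁) = 0.907717,  N(d₂) = 0.518414,  e^(−rT) = 0.606011
E₀ = V₀·N(d₁) − D·e^(−rT)·N(d₂)
   = 251.8127·0.907717 − 172.4962·0.606011·0.518414 = 174.382387
B₀ = V₀ − E₀ = 251.8127 − 174.382387 = 77.430313
spread = −(1/T)·ln(B₀/D) − r = −(1/6.6692)·ln(77.430313/172.4962) − 0.0751 = 0.04500389
in basis points: 0.04500389 × 10⁴ = 450.0389 bp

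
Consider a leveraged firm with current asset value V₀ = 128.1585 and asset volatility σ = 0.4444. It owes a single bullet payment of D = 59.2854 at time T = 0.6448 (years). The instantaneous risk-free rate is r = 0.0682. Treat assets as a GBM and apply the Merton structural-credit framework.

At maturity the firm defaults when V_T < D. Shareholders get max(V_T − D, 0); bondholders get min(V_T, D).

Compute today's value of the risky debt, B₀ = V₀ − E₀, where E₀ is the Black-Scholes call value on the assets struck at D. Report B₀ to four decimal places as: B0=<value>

d₁ = [ln(V₀/D) + (r + σ²/2)T] / (σ√T)
   = [ln(128.1585/59.2854) + (0.0682 + 0.5·0.4444²)·0.6448] / (0.4444·√0.6448)
   = [0.770905 + 0.107647] / 0.356851 = 2.461958
d₂ = d₁ − σ√T = 2.461958 − 0.356851 = 2.105107
N(d₁) = 0.993091,  N(d₂) = 0.982359,  e^(−rT) = 0.956978
E₀ = V₀·N(d₁) − D·e^(−rT)·N(d₂)
   = 128.1585·0.993091 − 59.2854·0.956978·0.982359 = 71.539109
B₀ = V₀ − E₀ = 128.1585 − 71.539109 = 56.619391

B0=56.6194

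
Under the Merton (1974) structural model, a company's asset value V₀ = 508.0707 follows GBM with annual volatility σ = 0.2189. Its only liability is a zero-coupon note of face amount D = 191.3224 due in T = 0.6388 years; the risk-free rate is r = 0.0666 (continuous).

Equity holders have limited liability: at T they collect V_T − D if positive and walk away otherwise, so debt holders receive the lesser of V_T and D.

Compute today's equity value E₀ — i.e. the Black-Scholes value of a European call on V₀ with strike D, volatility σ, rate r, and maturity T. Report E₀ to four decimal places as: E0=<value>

E0=324.7172

d₁ = [ln(V₀/D) + (r + σ²/2)T] / (σ√T)
   = [ln(508.0707/191.3224) + (0.0666 + 0.5·0.2189²)·0.6388] / (0.2189·√0.6388)
   = [0.976661 + 0.057849] / 0.174956 = 5.912978
d₂ = d₁ − σ√T = 5.912978 − 0.174956 = 5.738022
N(d₁) = 1.000000,  N(d₂) = 1.000000,  e^(−rT) = 0.958348
E₀ = V₀·N(d₁) − D·e^(−rT)·N(d₂)
   = 508.0707·1.000000 − 191.3224·0.958348·1.000000 = 324.717218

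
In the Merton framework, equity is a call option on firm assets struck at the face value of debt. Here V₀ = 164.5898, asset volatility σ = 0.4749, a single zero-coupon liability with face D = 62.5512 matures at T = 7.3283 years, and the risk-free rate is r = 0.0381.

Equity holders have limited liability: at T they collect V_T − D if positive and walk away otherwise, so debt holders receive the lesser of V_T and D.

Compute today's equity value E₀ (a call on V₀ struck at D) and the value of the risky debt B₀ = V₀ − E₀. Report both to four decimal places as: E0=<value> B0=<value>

E0=126.0778 B0=38.5120

d₁ = [ln(V₀/D) + (r + σ²/2)T] / (σ√T)
   = [ln(164.5898/62.5512) + (0.0381 + 0.5·0.4749²)·7.3283] / (0.4749·√7.3283)
   = [0.967471 + 1.105584] / 1.285594 = 1.612527
d₂ = d₁ − σ√T = 1.612527 − 1.285594 = 0.326933
N(d₁) = 0.946576,  N(d₂) = 0.628141,  e^(−rT) = 0.756382
E₀ = V₀·N(d₁) − D·e^(−rT)·N(d₂)
   = 164.5898·0.946576 − 62.5512·0.756382·0.628141 = 126.077822
B₀ = V₀ − E₀ = 164.5898 − 126.077822 = 38.511978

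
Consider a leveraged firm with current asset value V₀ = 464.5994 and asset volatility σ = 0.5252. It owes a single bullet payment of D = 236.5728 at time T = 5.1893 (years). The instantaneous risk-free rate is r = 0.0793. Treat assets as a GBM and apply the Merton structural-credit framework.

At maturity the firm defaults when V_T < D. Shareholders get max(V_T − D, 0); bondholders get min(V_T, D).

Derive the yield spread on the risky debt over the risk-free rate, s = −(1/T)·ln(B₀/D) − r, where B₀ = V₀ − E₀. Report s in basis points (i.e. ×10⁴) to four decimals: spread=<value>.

spread=388.8571

d₁ = [ln(V₀/D) + (r + σ²/2)T] / (σ√T)
   = [ln(464.5994/236.5728) + (0.0793 + 0.5·0.5252²)·5.1893] / (0.5252·√5.1893)
   = [0.674920 + 1.127207] / 1.196407 = 1.506282
d₂ = d₁ − σ√T = 1.506282 − 1.196407 = 0.309874
N(d₁) = 0.934003,  N(d₂) = 0.621672,  e^(−rT) = 0.662648
E₀ = V₀·N(d₁) − D·e^(−rT)·N(d₂)
   = 464.5994·0.934003 − 236.5728·0.662648·0.621672 = 336.480994
B₀ = V₀ − E₀ = 464.5994 − 336.480994 = 128.118406
spread = −(1/T)·ln(B₀/D) − r = −(1/5.1893)·ln(128.118406/236.5728) − 0.0793 = 0.03888571
in basis points: 0.03888571 × 10⁴ = 388.8571 bp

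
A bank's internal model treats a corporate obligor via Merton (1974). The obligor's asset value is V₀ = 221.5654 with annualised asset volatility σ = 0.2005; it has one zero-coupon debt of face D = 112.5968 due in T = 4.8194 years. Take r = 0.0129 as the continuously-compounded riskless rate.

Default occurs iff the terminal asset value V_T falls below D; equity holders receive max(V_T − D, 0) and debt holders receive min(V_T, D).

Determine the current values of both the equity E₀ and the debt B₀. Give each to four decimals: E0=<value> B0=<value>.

d₁ = [ln(V₀/D) + (r + σ²/2)T] / (σ√T)
   = [ln(221.5654/112.5968) + (0.0129 + 0.5·0.2005²)·4.8194] / (0.2005·√4.8194)
   = [0.676905 + 0.159041] / 0.440160 = 1.899184
d₂ = d₁ − σ√T = 1.899184 − 0.440160 = 1.459024
N(d₁) = 0.971230,  N(d₂) = 0.927721,  e^(−rT) = 0.939723
E₀ = V₀·N(d₁) − D·e^(−rT)·N(d₂)
   = 221.5654·0.971230 − 112.5968·0.939723·0.927721 = 117.028999
B₀ = V₀ − E₀ = 221.5654 − 117.028999 = 104.536401

E0=117.0290 B0=104.5364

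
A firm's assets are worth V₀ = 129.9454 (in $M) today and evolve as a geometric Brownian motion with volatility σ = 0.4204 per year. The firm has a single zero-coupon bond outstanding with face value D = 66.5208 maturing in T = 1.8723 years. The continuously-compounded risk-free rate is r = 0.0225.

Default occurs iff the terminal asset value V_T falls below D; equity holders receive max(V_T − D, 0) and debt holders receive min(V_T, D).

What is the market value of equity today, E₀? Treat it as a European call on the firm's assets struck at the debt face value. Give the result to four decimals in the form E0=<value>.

d₁ = [ln(V₀/D) + (r + σ²/2)T] / (σ√T)
   = [ln(129.9454/66.5208) + (0.0225 + 0.5·0.4204²)·1.8723] / (0.4204·√1.8723)
   = [0.669600 + 0.207578] / 0.575242 = 1.524886
d₂ = d₁ − σ√T = 1.524886 − 0.575242 = 0.949644
N(d₁) = 0.936356,  N(d₂) = 0.828853,  e^(−rT) = 0.958748
E₀ = V₀·N(d₁) − D·e^(−rT)·N(d₂)
   = 129.9454·0.936356 − 66.5208·0.958748·0.828853 = 68.813646

E0=68.8136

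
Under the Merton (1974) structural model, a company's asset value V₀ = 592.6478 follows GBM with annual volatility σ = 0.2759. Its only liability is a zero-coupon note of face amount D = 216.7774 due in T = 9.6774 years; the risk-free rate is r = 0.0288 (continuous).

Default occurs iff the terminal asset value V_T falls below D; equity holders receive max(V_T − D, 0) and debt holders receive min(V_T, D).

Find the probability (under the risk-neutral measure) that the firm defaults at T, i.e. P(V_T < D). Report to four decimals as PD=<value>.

d₁ = [ln(V₀/D) + (r + σ²/2)T] / (σ√T)
   = [ln(592.6478/216.7774) + (0.0288 + 0.5·0.2759²)·9.6774] / (0.2759·√9.6774)
   = [1.005729 + 0.647035] / 0.858284 = 1.925661
d₂ = d₁ − σ√T = 1.925661 − 0.858284 = 1.067377
risk-neutral PD = N(−d₂) = N(-1.067377) = 0.142901

PD=0.1429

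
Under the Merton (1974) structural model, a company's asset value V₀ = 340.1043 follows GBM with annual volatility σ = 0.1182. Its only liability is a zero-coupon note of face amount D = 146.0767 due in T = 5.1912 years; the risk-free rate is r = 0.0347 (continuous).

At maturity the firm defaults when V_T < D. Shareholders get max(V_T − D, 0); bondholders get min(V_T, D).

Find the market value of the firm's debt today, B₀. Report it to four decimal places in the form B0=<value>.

d₁ = [ln(V₀/D) + (r + σ²/2)T] / (σ√T)
   = [ln(340.1043/146.0767) + (0.0347 + 0.5·0.1182²)·5.1912] / (0.1182·√5.1912)
   = [0.845121 + 0.216398] / 0.269309 = 3.941635
d₂ = d₁ − σ√T = 3.941635 − 0.269309 = 3.672325
N(d₁) = 0.999960,  N(d₂) = 0.999880,  e^(−rT) = 0.835158
E₀ = V₀·N(d₁) − D·e^(−rT)·N(d₂)
   = 340.1043·0.999960 − 146.0767·0.835158·0.999880 = 218.108110
B₀ = V₀ − E₀ = 340.1043 − 218.108110 = 121.996190

B0=121.9962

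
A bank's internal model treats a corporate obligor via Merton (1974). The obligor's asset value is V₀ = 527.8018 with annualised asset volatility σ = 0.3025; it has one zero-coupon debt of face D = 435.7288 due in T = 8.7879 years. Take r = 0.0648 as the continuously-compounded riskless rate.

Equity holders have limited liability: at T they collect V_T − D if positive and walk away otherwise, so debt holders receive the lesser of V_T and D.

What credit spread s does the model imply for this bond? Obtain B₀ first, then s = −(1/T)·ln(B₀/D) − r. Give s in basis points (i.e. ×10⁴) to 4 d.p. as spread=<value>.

spread=166.5495

d₁ = [ln(V₀/D) + (r + σ²/2)T] / (σ√T)
   = [ln(527.8018/435.7288) + (0.0648 + 0.5·0.3025²)·8.7879] / (0.3025·√8.7879)
   = [0.191701 + 0.971530] / 0.896743 = 1.297173
d₂ = d₁ − σ√T = 1.297173 − 0.896743 = 0.400430
N(d₁) = 0.902714,  N(d₂) = 0.655580,  e^(−rT) = 0.565833
E₀ = V₀·N(d₁) − D·e^(−rT)·N(d₂)
   = 527.8018·0.902714 − 435.7288·0.565833·0.655580 = 314.820993
B₀ = V₀ − E₀ = 527.8018 − 314.820993 = 212.980807
spread = −(1/T)·ln(B₀/D) − r = −(1/8.7879)·ln(212.980807/435.7288) − 0.0648 = 0.01665495
in basis points: 0.01665495 × 10⁴ = 166.5495 bp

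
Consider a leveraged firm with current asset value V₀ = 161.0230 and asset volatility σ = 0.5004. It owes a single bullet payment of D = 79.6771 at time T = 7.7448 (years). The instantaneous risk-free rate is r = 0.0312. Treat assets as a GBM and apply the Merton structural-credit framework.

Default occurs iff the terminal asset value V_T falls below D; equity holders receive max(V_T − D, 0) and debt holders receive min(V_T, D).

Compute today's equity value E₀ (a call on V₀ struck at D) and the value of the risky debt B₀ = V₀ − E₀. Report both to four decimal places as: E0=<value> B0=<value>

d₁ = [ln(V₀/D) + (r + σ²/2)T] / (σ√T)
   = [ln(161.0230/79.6771) + (0.0312 + 0.5·0.5004²)·7.7448] / (0.5004·√7.7448)
   = [0.703565 + 1.211287] / 1.392587 = 1.375032
d₂ = d₁ − σ√T = 1.375032 − 1.392587 = -0.017555
N(d₁) = 0.915439,  N(d₂) = 0.492997,  e^(−rT) = 0.785341
E₀ = V₀·N(d₁) − D·e^(−rT)·N(d₂)
   = 161.0230·0.915439 − 79.6771·0.785341·0.492997 = 116.558155
B₀ = V₀ − E₀ = 161.0230 − 116.558155 = 44.464845

E0=116.5582 B0=44.4648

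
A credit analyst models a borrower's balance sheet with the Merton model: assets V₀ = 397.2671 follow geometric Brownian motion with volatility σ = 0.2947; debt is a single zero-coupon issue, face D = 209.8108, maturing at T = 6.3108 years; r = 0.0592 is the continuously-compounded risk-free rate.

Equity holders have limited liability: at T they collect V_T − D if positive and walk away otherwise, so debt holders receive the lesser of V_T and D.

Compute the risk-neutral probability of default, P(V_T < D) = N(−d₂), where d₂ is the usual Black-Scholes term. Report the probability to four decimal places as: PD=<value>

PD=0.1594

d₁ = [ln(V₀/D) + (r + σ²/2)T] / (σ√T)
   = [ln(397.2671/209.8108) + (0.0592 + 0.5·0.2947²)·6.3108] / (0.2947·√6.3108)
   = [0.638403 + 0.647640] / 0.740325 = 1.737133
d₂ = d₁ − σ√T = 1.737133 − 0.740325 = 0.996808
risk-neutral PD = N(−d₂) = N(-0.996808) = 0.159429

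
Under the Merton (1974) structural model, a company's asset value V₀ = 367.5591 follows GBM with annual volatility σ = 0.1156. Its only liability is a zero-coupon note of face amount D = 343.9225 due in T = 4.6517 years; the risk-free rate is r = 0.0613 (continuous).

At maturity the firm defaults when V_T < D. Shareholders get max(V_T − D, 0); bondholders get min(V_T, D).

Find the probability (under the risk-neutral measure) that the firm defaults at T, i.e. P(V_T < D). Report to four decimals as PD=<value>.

d₁ = [ln(V₀/D) + (r + σ²/2)T] / (σ√T)
   = [ln(367.5591/343.9225) + (0.0613 + 0.5·0.1156²)·4.6517] / (0.1156·√4.6517)
   = [0.066468 + 0.316230] / 0.249324 = 1.534945
d₂ = d₁ − σ√T = 1.534945 − 0.249324 = 1.285621
risk-neutral PD = N(−d₂) = N(-1.285621) = 0.099288

PD=0.0993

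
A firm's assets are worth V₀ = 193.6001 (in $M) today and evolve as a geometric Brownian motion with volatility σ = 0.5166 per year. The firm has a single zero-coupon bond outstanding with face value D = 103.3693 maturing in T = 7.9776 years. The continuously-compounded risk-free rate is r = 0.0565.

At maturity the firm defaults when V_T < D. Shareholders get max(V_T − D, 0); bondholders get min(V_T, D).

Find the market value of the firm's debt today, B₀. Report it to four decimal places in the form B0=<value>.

d₁ = [ln(V₀/D) + (r + σ²/2)T] / (σ√T)
   = [ln(193.6001/103.3693) + (0.0565 + 0.5·0.5166²)·7.9776] / (0.5166·√7.9776)
   = [0.627487 + 1.515248] / 1.459118 = 1.468513
d₂ = d₁ − σ√T = 1.468513 − 1.459118 = 0.009395
N(d₁) = 0.929018,  N(d₂) = 0.503748,  e^(−rT) = 0.637160
E₀ = V₀·N(d₁) − D·e^(−rT)·N(d₂)
   = 193.6001·0.929018 − 103.3693·0.637160·0.503748 = 146.679650
B₀ = V₀ − E₀ = 193.6001 − 146.679650 = 46.920450

B0=46.9205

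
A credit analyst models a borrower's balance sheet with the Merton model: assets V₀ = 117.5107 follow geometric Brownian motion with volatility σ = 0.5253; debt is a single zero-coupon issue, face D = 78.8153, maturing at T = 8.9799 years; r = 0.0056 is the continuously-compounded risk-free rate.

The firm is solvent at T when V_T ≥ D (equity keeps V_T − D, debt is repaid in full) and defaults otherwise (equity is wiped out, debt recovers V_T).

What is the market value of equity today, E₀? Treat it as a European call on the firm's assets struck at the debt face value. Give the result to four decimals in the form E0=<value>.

d₁ = [ln(V₀/D) + (r + σ²/2)T] / (σ√T)
   = [ln(117.5107/78.8153) + (0.0056 + 0.5·0.5253²)·8.9799] / (0.5253·√8.9799)
   = [0.399422 + 1.289245] / 1.574139 = 1.072756
d₂ = d₁ − σ√T = 1.072756 − 1.574139 = -0.501384
N(d₁) = 0.858310,  N(d₂) = 0.308051,  e^(−rT) = 0.950956
E₀ = V₀·N(d₁) − D·e^(−rT)·N(d₂)
   = 117.5107·0.858310 − 78.8153·0.950956·0.308051 = 77.772208

E0=77.7722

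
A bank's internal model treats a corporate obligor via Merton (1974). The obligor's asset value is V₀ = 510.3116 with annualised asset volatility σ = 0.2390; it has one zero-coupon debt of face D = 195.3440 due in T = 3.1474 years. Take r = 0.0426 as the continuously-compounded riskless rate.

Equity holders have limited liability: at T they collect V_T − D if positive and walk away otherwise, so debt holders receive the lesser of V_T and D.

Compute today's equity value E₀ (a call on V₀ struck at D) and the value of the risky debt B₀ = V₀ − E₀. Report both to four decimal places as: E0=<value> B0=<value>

E0=339.6703 B0=170.6413

d₁ = [ln(V₀/D) + (r + σ²/2)T] / (σ√T)
   = [ln(510.3116/195.3440) + (0.0426 + 0.5·0.2390²)·3.1474] / (0.2390·√3.1474)
   = [0.960259 + 0.223971] / 0.424008 = 2.792944
d₂ = d₁ − σ√T = 2.792944 − 0.424008 = 2.368936
N(d₁) = 0.997388,  N(d₂) = 0.991080,  e^(−rT) = 0.874521
E₀ = V₀·N(d₁) − D·e^(−rT)·N(d₂)
   = 510.3116·0.997388 − 195.3440·0.874521·0.991080 = 339.670286
B₀ = V₀ − E₀ = 510.3116 − 339.670286 = 170.641314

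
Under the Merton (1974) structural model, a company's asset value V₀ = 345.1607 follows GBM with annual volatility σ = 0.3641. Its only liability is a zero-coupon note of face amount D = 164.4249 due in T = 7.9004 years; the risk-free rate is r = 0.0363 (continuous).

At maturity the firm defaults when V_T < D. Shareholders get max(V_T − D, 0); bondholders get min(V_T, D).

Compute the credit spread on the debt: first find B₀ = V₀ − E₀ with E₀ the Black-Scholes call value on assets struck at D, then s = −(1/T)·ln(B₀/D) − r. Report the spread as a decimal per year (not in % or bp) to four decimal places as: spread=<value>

spread=0.0176

d₁ = [ln(V₀/D) + (r + σ²/2)T] / (σ√T)
   = [ln(345.1607/164.4249) + (0.0363 + 0.5·0.3641²)·7.9004] / (0.3641·√7.9004)
   = [0.741556 + 0.810458] / 1.023400 = 1.516528
d₂ = d₁ − σ√T = 1.516528 − 1.023400 = 0.493128
N(d₁) = 0.935307,  N(d₂) = 0.689039,  e^(−rT) = 0.750673
E₀ = V₀·N(d₁) − D·e^(−rT)·N(d₂)
   = 345.1607·0.935307 − 164.4249·0.750673·0.689039 = 237.783549
B₀ = V₀ − E₀ = 345.1607 − 237.783549 = 107.377151
spread = −(1/T)·ln(B₀/D) − r = −(1/7.9004)·ln(107.377151/164.4249) − 0.0363 = 0.01763480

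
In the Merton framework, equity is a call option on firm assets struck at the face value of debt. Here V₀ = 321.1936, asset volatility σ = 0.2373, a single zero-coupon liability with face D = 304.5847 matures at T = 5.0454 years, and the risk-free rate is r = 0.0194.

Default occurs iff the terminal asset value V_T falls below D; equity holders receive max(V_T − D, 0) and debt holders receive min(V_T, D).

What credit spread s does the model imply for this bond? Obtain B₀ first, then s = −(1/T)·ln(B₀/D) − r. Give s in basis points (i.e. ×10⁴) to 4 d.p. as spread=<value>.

spread=332.9101

d₁ = [ln(V₀/D) + (r + σ²/2)T] / (σ√T)
   = [ln(321.1936/304.5847) + (0.0194 + 0.5·0.2373²)·5.0454] / (0.2373·√5.0454)
   = [0.053095 + 0.239937] / 0.533022 = 0.549756
d₂ = d₁ − σ√T = 0.549756 − 0.533022 = 0.016733
N(d₁) = 0.708756,  N(d₂) = 0.506675,  e^(−rT) = 0.906757
E₀ = V₀·N(d₁) − D·e^(−rT)·N(d₂)
   = 321.1936·0.708756 − 304.5847·0.906757·0.506675 = 87.712298
B₀ = V₀ − E₀ = 321.1936 − 87.712298 = 233.481302
spread = −(1/T)·ln(B₀/D) − r = −(1/5.0454)·ln(233.481302/304.5847) − 0.0194 = 0.03329101
in basis points: 0.03329101 × 10⁴ = 332.9101 bp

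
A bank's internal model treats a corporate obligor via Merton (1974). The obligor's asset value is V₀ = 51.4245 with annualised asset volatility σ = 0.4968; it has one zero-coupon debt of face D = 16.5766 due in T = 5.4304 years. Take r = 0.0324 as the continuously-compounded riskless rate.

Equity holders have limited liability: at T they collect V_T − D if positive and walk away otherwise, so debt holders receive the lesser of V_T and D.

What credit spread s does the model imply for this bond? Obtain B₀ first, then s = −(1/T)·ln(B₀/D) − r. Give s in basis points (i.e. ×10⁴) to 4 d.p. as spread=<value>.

d₁ = [ln(V₀/D) + (r + σ²/2)T] / (σ√T)
   = [ln(51.4245/16.5766) + (0.0324 + 0.5·0.4968²)·5.4304] / (0.4968·√5.4304)
   = [1.132123 + 0.846084] / 1.157704 = 1.708733
d₂ = d₁ − σ√T = 1.708733 − 1.157704 = 0.551029
N(d₁) = 0.956250,  N(d₂) = 0.709193,  e^(−rT) = 0.838664
E₀ = V₀·N(d₁) − D·e^(−rT)·N(d₂)
   = 51.4245·0.956250 − 16.5766·0.838664·0.709193 = 39.315323
B₀ = V₀ − E₀ = 51.4245 − 39.315323 = 12.109177
spread = −(1/T)·ln(B₀/D) − r = −(1/5.4304)·ln(12.109177/16.5766) − 0.0324 = 0.02542786
in basis points: 0.02542786 × 10⁴ = 254.2786 bp

spread=254.2786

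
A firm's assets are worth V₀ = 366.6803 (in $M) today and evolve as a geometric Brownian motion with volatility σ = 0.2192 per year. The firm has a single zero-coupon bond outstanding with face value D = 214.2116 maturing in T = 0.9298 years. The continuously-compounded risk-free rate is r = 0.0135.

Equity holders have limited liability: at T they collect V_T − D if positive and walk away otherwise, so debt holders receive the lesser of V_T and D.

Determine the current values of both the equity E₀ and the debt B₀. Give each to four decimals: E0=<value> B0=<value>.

d₁ = [ln(V₀/D) + (r + σ²/2)T] / (σ√T)
   = [ln(366.6803/214.2116) + (0.0135 + 0.5·0.2192²)·0.9298] / (0.2192·√0.9298)
   = [0.537526 + 0.034890] / 0.211366 = 2.708174
d₂ = d₁ − σ√T = 2.708174 − 0.211366 = 2.496808
N(d₁) = 0.996617,  N(d₂) = 0.993734,  e^(−rT) = 0.987526
E₀ = V₀·N(d₁) − D·e^(−rT)·N(d₂)
   = 366.6803·0.996617 − 214.2116·0.987526·0.993734 = 155.225837
B₀ = V₀ − E₀ = 366.6803 − 155.225837 = 211.454463

E0=155.2258 B0=211.4545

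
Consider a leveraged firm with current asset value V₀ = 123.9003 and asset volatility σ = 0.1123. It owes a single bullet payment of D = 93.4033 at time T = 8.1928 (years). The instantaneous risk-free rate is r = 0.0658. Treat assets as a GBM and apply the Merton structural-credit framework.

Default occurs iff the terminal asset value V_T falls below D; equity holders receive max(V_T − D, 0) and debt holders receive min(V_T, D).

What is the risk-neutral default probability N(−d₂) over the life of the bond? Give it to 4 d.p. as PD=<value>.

PD=0.0083

d₁ = [ln(V₀/D) + (r + σ²/2)T] / (σ√T)
   = [ln(123.9003/93.4033) + (0.0658 + 0.5·0.1123²)·8.1928] / (0.1123·√8.1928)
   = [0.282551 + 0.590747] / 0.321437 = 2.716854
d₂ = d₁ − σ√T = 2.716854 − 0.321437 = 2.395417
risk-neutral PD = N(−d₂) = N(-2.395417) = 0.008301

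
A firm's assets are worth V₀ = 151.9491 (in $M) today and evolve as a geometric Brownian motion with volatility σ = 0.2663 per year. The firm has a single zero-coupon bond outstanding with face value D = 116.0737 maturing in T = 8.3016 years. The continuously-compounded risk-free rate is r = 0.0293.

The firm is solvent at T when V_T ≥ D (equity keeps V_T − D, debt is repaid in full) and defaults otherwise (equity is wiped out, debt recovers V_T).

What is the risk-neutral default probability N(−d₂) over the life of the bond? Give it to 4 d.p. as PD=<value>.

d₁ = [ln(V₀/D) + (r + σ²/2)T] / (σ√T)
   = [ln(151.9491/116.0737) + (0.0293 + 0.5·0.2663²)·8.3016] / (0.2663·√8.3016)
   = [0.269320 + 0.537594] / 0.767277 = 1.051660
d₂ = d₁ − σ√T = 1.051660 − 0.767277 = 0.284383
risk-neutral PD = N(−d₂) = N(-0.284383) = 0.388059

PD=0.3881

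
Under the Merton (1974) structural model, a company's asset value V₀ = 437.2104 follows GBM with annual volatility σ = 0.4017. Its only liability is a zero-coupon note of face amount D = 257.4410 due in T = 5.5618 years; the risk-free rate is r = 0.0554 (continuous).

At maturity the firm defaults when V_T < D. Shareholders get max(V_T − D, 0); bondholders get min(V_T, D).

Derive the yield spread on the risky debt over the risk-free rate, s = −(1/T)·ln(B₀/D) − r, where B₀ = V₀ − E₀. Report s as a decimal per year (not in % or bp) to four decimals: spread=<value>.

d₁ = [ln(V₀/D) + (r + σ²/2)T] / (σ√T)
   = [ln(437.2104/257.4410) + (0.0554 + 0.5·0.4017²)·5.5618] / (0.4017·√5.5618)
   = [0.529624 + 0.756858] / 0.947348 = 1.357982
d₂ = d₁ − σ√T = 1.357982 − 0.947348 = 0.410634
N(d₁) = 0.912765,  N(d₂) = 0.659330,  e^(−rT) = 0.734824
E₀ = V₀·N(d₁) − D·e^(−rT)·N(d₂)
   = 437.2104·0.912765 − 257.4410·0.734824·0.659330 = 274.342520
B₀ = V₀ − E₀ = 437.2104 − 274.342520 = 162.867880
spread = −(1/T)·ln(B₀/D) − r = −(1/5.5618)·ln(162.867880/257.4410) − 0.0554 = 0.02692070

spread=0.0269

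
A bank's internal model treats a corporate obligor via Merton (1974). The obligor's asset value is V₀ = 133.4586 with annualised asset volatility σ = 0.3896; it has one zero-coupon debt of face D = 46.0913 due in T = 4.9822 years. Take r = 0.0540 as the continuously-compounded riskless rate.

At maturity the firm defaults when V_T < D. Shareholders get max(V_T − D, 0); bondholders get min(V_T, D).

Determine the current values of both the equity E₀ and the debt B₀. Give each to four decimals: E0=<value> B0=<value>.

d₁ = [ln(V₀/D) + (r + σ²/2)T] / (σ√T)
   = [ln(133.4586/46.0913) + (0.0540 + 0.5·0.3896²)·4.9822] / (0.3896·√4.9822)
   = [1.063167 + 0.647158] / 0.869620 = 1.966750
d₂ = d₁ − σ√T = 1.966750 − 0.869620 = 1.097130
N(d₁) = 0.975394,  N(d₂) = 0.863708,  e^(−rT) = 0.764114
E₀ = V₀·N(d₁) − D·e^(−rT)·N(d₂)
   = 133.4586·0.975394 − 46.0913·0.764114·0.863708 = 99.755802
B₀ = V₀ − E₀ = 133.4586 − 99.755802 = 33.702798

E0=99.7558 B0=33.7028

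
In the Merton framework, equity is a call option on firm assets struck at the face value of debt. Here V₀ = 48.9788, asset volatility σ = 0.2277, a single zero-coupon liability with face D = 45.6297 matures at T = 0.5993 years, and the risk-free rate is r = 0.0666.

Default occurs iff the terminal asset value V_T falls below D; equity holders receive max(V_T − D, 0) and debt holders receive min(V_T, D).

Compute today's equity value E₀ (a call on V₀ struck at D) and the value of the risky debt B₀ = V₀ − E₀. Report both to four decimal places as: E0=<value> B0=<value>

E0=6.4473 B0=42.5315

d₁ = [ln(V₀/D) + (r + σ²/2)T] / (σ√T)
   = [ln(48.9788/45.6297) + (0.0666 + 0.5·0.2277²)·0.5993] / (0.2277·√0.5993)
   = [0.070829 + 0.055449] / 0.176273 = 0.716379
d₂ = d₁ − σ√T = 0.716379 − 0.176273 = 0.540107
N(d₁) = 0.763121,  N(d₂) = 0.705438,  e^(−rT) = 0.960873
E₀ = V₀·N(d₁) − D·e^(−rT)·N(d₂)
   = 48.9788·0.763121 − 45.6297·0.960873·0.705438 = 6.447304
B₀ = V₀ − E₀ = 48.9788 − 6.447304 = 42.531496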